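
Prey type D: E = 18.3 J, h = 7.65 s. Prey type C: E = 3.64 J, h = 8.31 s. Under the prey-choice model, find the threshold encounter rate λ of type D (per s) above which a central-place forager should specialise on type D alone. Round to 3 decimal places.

0.029 per s

At the threshold, the rate on type D alone equals the profitability of type C: λ·18.3/(1 + λ·7.65) = 3.64/8.31 = 0.438.
Rearranging, λ(18.3 − 0.438×7.65) = 0.438, so λ = 0.438/14.95 = 0.0293 per s.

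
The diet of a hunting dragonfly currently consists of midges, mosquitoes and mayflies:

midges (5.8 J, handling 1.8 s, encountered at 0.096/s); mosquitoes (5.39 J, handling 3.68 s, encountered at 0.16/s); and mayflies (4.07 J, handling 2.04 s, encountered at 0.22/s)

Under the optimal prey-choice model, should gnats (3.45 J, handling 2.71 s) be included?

Yes

Current rate: (0.096×5.8 + 0.16×5.39 + 0.22×4.07)/(1 + 0.096×1.8 + 0.16×3.68 + 0.22×2.04) = 1.047 J/s.
gnats: E/h = 3.45/2.71 = 1.273 J/s.
Since 1.273 > R, including gnats increases the long-run rate.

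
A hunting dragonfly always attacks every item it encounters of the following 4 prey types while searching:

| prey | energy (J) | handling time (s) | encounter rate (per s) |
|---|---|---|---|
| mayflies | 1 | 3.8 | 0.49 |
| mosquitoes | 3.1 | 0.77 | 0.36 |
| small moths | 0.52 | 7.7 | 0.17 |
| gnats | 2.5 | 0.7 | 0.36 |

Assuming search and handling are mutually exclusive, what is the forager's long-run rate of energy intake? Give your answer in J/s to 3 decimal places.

R = (0.49×1 + 0.36×3.1 + 0.17×0.52 + 0.36×2.5) / (1 + 0.49×3.8 + 0.36×0.77 + 0.17×7.7 + 0.36×0.7) = 2.594/4.7 = 0.552 J/s.

0.552 J/s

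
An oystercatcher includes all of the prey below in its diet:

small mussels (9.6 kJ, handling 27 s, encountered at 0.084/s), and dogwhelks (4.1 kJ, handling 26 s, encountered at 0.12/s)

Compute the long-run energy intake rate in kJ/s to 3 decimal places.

Energy encountered per unit search time: 0.084×9.6 + 0.12×4.1 = 1.298 kJ/s.
Handling time per unit search time: 0.084×27 + 0.12×26 = 5.388.
Rate = 1.298/(1 + 5.388) = 0.2033 kJ/s.

0.203 kJ/s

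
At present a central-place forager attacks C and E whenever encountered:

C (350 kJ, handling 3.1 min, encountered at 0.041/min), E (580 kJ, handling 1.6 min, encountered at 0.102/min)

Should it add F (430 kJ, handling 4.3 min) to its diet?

Yes

Current rate: (0.041×350 + 0.102×580)/(1 + 0.041×3.1 + 0.102×1.6) = 56.97 kJ/min.
F: E/h = 430/4.3 = 100 kJ/min.
100 > 56.97, so adding F raises the average — include it.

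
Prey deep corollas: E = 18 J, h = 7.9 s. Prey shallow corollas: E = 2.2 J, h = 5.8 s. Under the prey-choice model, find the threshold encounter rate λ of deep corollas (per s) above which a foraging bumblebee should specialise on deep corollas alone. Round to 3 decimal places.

Drop shallow corollas once their profitability E₂/h₂ falls below the rate achievable on deep corollas alone: E₂/h₂ = λE₁/(1 + λh₁).
Solve for λ: λE₁h₂ = E₂(1 + λh₁) → λ(E₁h₂ − E₂h₁) = E₂ → λ = E₂/(E₁h₂ − E₂h₁).
λ = 2.2/(18×5.8 − 2.2×7.9) = 2.2/87.02 = 0.02528 per s.

0.025 per s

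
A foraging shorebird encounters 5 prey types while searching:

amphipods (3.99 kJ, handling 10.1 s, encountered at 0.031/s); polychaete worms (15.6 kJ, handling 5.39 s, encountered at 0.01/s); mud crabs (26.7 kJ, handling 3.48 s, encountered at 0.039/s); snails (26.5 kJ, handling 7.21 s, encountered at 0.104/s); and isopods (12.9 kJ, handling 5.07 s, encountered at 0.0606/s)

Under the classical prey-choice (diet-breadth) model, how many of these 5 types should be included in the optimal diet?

E/h in descending order: mud crabs 7.67, snails 3.68, polychaete worms 2.89, isopods 2.54, amphipods 0.395 kJ/s. The optimal diet is the largest prefix of this list for which every included type satisfies E_i/h_i > R on the types above it.
Rate on top 1: 0.9169. snails: 3.68 > 0.9169 → include.
Rate on top 2: 2.014. polychaete worms: 2.89 > 2.014 → include.
Rate on top 3: 2.038. isopods: 2.54 > 2.038 → include.
Rate on top 4: 2.108. amphipods: 0.395 < 2.108 → exclude; stop.
Optimal diet: mud crabs, snails, polychaete worms, isopods — 4 of 5 types.

4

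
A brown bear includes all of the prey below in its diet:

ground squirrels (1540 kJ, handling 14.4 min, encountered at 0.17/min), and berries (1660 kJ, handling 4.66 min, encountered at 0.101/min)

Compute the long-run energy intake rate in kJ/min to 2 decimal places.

R = Σλ_iE_i / (1 + Σλ_ih_i)
Numerator: 0.17×1540 + 0.101×1660 = 429.5
Denominator: 1 + 0.17×14.4 + 0.101×4.66 = 3.919
R = 429.5/3.919 = 109.6 kJ/min

109.59 kJ/min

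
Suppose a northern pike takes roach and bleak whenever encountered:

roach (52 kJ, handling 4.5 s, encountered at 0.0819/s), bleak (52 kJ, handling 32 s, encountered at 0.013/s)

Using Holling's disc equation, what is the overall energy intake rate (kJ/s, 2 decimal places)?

Energy encountered per unit search time: 0.0819×52 + 0.013×52 = 4.935 kJ/s.
Handling time per unit search time: 0.0819×4.5 + 0.013×32 = 0.7845.
Rate = 4.935/(1 + 0.7845) = 2.765 kJ/s.

2.77 kJ/s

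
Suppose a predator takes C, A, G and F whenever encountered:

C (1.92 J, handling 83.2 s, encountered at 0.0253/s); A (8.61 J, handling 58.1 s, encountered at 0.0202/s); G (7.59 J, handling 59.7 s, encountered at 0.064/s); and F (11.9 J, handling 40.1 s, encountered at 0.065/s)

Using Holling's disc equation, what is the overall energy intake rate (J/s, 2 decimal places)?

R = Σλ_iE_i / (1 + Σλ_ih_i)
Numerator: 0.0253×1.92 + 0.0202×8.61 + 0.064×7.59 + 0.065×11.9 = 1.482
Denominator: 1 + 0.0253×83.2 + 0.0202×58.1 + 0.064×59.7 + 0.065×40.1 = 10.71
R = 1.482/10.71 = 0.1384 J/s

0.14 J/s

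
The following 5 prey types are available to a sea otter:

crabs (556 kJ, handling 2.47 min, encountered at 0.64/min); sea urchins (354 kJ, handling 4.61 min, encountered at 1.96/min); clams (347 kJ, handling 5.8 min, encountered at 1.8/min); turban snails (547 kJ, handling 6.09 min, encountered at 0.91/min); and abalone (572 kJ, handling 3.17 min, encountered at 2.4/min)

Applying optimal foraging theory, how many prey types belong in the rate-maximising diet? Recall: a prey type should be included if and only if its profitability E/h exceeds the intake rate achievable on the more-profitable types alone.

2

Rank by E/h (kJ/min): crabs 225, abalone 180, turban snails 89.8, sea urchins 76.8, clams 59.8. Include each in turn until the next type's E/h falls below the running intake rate.
Rate on top 1: 137.9. abalone: 180 > 137.9 → include.
Rate on top 2: 169.7. turban snails: 89.8 < 169.7 → exclude; stop.
Optimal diet: crabs, abalone — 2 of 5 types.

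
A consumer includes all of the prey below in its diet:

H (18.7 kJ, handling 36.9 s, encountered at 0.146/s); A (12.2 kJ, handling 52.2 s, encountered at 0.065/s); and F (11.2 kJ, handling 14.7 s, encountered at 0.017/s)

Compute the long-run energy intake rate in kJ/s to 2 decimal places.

R = (0.146×18.7 + 0.065×12.2 + 0.017×11.2) / (1 + 0.146×36.9 + 0.065×52.2 + 0.017×14.7) = 3.714/10.03 = 0.3702 kJ/s.

0.37 kJ/s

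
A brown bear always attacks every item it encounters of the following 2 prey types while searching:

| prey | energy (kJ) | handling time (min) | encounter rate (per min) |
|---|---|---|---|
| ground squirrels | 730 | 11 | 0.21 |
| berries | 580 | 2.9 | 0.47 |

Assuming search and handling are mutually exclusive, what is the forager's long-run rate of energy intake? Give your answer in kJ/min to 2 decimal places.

Energy encountered per unit search time: 0.21×730 + 0.47×580 = 425.9 kJ/min.
Handling time per unit search time: 0.21×11 + 0.47×2.9 = 3.673.
Rate = 425.9/(1 + 3.673) = 91.14 kJ/min.

91.14 kJ/min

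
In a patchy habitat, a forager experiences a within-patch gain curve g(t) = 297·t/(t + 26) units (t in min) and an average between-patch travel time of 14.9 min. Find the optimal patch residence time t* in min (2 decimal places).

Optimal t* satisfies g'(t*) = g(t*)/(T + t*).
g'(t) = 297·26/(t + 26)². Setting 297·26/(t+26)² = 297t/[(t+26)(14.9+t)] gives 26(14.9+t) = t(t+26), so t² = 26×14.9 = 387.4.
t* = √387.4 = 19.68 min.

19.68 min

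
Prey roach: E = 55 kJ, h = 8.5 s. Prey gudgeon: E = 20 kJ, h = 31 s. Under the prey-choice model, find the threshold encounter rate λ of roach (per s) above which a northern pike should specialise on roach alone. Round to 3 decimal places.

0.013 per s

The zero-one rule: include gudgeon iff E₂/h₂ > λE₁/(1+λh₁). Equality gives the switch point.
λE₁h₂ = E₂ + λE₂h₁ ⇒ λ = E₂/(E₁h₂ − E₂h₁) = 20/(1705 − 170) = 0.01303 per s.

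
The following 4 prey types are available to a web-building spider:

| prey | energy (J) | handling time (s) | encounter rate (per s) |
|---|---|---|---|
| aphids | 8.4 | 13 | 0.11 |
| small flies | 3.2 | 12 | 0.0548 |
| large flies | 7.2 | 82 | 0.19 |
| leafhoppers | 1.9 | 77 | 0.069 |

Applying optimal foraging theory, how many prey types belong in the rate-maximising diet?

Profitabilities (E/h, J/s): aphids 0.646, small flies 0.267, large flies 0.0878, leafhoppers 0.0247. Add prey in this order while the next type's profitability exceeds the intake rate on those already taken.
Rate on top 1: 0.3802. small flies: 0.267 < 0.3802 → exclude; stop.
Optimal diet: aphids — 1 of 4 types.

1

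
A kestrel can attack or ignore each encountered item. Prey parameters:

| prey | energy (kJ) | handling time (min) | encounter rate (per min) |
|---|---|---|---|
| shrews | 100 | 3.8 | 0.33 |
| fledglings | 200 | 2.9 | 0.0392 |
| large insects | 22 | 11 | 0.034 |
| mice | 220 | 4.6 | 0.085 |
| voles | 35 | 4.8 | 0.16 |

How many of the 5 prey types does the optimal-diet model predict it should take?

3

E/h in descending order: fledglings 69, mice 47.8, shrews 26.3, voles 7.29, large insects 2 kJ/min. The optimal diet is the largest prefix of this list for which every included type satisfies E_i/h_i > R on the types above it.
Rate on top 1: 7.04. mice: 47.8 > 7.04 → include.
Rate on top 2: 17.64. shrews: 26.3 > 17.64 → include.
Rate on top 3: 21.58. voles: 7.29 < 21.58 → exclude; stop.
Optimal diet: fledglings, mice, shrews — 3 of 5 types.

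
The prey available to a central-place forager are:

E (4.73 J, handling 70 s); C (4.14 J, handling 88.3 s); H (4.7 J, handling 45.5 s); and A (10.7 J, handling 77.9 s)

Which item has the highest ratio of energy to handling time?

Profitability E/h (J/s): E = 4.73/70 = 0.0676, C = 4.14/88.3 = 0.0469, H = 4.7/45.5 = 0.103, A = 10.7/77.9 = 0.137.
Ranked: A > H > E > C.

A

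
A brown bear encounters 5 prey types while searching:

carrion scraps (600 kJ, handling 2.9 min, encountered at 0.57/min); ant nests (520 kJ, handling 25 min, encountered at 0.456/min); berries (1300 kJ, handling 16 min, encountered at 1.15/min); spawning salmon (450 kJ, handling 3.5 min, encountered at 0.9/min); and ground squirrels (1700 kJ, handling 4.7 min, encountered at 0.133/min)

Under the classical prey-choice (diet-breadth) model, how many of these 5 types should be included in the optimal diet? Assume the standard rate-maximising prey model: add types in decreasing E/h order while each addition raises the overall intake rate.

2

Profitabilities (E/h, kJ/min): ground squirrels 362, carrion scraps 207, spawning salmon 129, berries 81.2, ant nests 20.8. Add prey in this order while the next type's profitability exceeds the intake rate on those already taken.
Rate on top 1: 139.1. carrion scraps: 207 > 139.1 → include.
Rate on top 2: 173.3. spawning salmon: 129 < 173.3 → exclude; stop.
Optimal diet: ground squirrels, carrion scraps — 2 of 5 types.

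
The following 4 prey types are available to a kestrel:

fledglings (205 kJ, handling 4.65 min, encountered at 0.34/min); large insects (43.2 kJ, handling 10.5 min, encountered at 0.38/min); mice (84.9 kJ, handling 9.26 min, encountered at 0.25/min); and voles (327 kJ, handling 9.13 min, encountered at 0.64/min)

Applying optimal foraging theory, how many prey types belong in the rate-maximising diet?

2

Profitabilities (E/h, kJ/min): fledglings 44.1, voles 35.8, mice 9.17, large insects 4.11. Add prey in this order while the next type's profitability exceeds the intake rate on those already taken.
Rate on top 1: 27.01. voles: 35.8 > 27.01 → include.
Rate on top 2: 33.12. mice: 9.17 < 33.12 → exclude; stop.
Optimal diet: fledglings, voles — 2 of 4 types.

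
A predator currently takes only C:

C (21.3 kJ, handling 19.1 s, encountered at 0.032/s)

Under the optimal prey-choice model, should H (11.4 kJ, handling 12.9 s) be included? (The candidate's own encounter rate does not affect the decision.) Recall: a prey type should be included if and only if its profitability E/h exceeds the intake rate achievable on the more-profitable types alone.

Yes

Current rate: (0.032×21.3)/(1 + 0.032×19.1) = 0.423 kJ/s.
Profitability of H: 11.4/12.9 = 0.8837 kJ/s.
0.8837 > 0.423, so adding H raises the average — include it.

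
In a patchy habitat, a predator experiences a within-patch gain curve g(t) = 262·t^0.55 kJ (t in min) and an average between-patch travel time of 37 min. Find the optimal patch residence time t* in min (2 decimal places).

45.22 min

By the marginal value theorem, leave when the instantaneous gain rate g'(t) equals the habitat-wide average g(t)/(T + t).
g'(t) = 0.55·262·t^-0.45. Setting 0.55·262·t^-0.45 = 262·t^0.55/(37+t) gives 0.55(37+t) = t, so 0.45·t = 0.55×37.
t* = 0.55×37/0.45 = 45.22 min.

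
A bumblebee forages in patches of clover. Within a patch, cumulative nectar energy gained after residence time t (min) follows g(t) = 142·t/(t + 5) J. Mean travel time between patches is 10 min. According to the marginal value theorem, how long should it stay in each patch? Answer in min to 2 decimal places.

By the marginal value theorem, leave when the instantaneous gain rate g'(t) equals the habitat-wide average g(t)/(T + t).
g'(t) = 142·5/(t + 5)². Setting 142·5/(t+5)² = 142t/[(t+5)(10+t)] gives 5(10+t) = t(t+5), so t² = 5×10 = 50.
t* = √50 = 7.071 min.

7.07 min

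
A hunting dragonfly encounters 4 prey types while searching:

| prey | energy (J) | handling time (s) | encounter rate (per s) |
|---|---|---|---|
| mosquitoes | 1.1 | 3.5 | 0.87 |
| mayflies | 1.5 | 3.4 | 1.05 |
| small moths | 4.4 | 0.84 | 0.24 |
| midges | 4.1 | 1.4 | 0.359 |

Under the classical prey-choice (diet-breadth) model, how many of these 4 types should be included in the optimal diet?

Rank by E/h (J/s): small moths 5.24, midges 2.93, mayflies 0.441, mosquitoes 0.314. Include each in turn until the next type's E/h falls below the running intake rate.
Rate on top 1: 0.8788. midges: 2.93 > 0.8788 → include.
Rate on top 2: 1.483. mayflies: 0.441 < 1.483 → exclude; stop.
Optimal diet: small moths, midges — 2 of 4 types.

2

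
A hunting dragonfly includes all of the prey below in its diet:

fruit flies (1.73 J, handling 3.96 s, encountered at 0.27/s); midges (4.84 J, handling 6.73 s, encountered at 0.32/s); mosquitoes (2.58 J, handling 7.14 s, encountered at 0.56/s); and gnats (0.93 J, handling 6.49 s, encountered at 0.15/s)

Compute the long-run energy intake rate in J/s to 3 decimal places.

R = (0.27×1.73 + 0.32×4.84 + 0.56×2.58 + 0.15×0.93) / (1 + 0.27×3.96 + 0.32×6.73 + 0.56×7.14 + 0.15×6.49) = 3.6/9.195 = 0.3916 J/s.

0.392 J/s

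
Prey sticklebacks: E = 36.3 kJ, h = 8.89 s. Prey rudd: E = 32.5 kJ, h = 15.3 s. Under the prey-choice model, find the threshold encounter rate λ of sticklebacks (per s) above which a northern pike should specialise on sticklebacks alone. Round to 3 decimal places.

0.122 per s

Drop rudd once their profitability E₂/h₂ falls below the rate achievable on sticklebacks alone: E₂/h₂ = λE₁/(1 + λh₁).
Solve for λ: λE₁h₂ = E₂(1 + λh₁) → λ(E₁h₂ − E₂h₁) = E₂ → λ = E₂/(E₁h₂ − E₂h₁).
λ = 32.5/(36.3×15.3 − 32.5×8.89) = 32.5/266.5 = 0.122 per s.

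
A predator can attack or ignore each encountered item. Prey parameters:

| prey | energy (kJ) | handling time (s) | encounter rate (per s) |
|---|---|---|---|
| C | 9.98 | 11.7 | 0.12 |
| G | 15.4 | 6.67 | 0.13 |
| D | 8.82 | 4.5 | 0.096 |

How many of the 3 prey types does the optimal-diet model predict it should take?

Rank by E/h (kJ/s): G 2.31, D 1.96, C 0.853. Include each in turn until the next type's E/h falls below the running intake rate.
Rate on top 1: 1.072. D: 1.96 > 1.072 → include.
Rate on top 2: 1.239. C: 0.853 < 1.239 → exclude; stop.
Optimal diet: G, D — 2 of 3 types.

2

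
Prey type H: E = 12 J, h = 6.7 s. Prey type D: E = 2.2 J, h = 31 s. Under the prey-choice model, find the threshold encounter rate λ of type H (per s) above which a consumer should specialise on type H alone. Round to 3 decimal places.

At the threshold, the rate on type H alone equals the profitability of type D: λ·12/(1 + λ·6.7) = 2.2/31 = 0.07097.
Rearranging, λ(12 − 0.07097×6.7) = 0.07097, so λ = 0.07097/11.52 = 0.006158 per s.

0.006 per s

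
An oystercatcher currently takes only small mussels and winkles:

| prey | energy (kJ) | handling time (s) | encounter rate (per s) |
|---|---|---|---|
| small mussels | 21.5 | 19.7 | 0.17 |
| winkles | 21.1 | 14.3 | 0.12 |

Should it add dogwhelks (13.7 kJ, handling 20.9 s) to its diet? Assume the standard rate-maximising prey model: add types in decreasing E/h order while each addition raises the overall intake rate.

No

Intake rate on the current diet: R = (0.17×21.5 + 0.12×21.1) / (1 + 0.17×19.7 + 0.12×14.3) = 6.187/6.065 = 1.02 kJ/s.
dogwhelks: E/h = 13.7/20.9 = 0.6555 kJ/s.
Since 0.6555 < R, time spent handling dogwhelks is better spent searching.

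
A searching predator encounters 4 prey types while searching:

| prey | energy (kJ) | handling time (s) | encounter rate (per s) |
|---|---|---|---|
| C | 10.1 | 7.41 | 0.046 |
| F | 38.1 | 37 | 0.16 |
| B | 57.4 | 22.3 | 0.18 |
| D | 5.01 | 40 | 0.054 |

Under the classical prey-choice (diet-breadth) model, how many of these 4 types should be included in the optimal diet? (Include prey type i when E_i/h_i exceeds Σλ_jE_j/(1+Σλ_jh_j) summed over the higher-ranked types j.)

Rank by E/h (kJ/s): B 2.57, C 1.36, F 1.03, D 0.125. Include each in turn until the next type's E/h falls below the running intake rate.
Rate on top 1: 2.061. C: 1.36 < 2.061 → exclude; stop.
Optimal diet: B — 1 of 4 types.

1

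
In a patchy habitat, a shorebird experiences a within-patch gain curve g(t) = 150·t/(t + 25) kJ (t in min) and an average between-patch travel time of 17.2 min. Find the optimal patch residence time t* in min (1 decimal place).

Optimal t* satisfies g'(t*) = g(t*)/(T + t*).
g'(t) = 150·25/(t + 25)². Setting 150·25/(t+25)² = 150t/[(t+25)(17.2+t)] gives 25(17.2+t) = t(t+25), so t² = 25×17.2 = 430.
t* = √430 = 20.74 min.

20.7 min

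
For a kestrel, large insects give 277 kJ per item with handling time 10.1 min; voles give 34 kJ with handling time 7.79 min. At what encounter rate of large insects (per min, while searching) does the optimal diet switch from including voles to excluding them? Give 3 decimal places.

0.019 per min

The zero-one rule: include voles iff E₂/h₂ > λE₁/(1+λh₁). Equality gives the switch point.
λE₁h₂ = E₂ + λE₂h₁ ⇒ λ = E₂/(E₁h₂ − E₂h₁) = 34/(2158 − 343.4) = 0.01874 per min.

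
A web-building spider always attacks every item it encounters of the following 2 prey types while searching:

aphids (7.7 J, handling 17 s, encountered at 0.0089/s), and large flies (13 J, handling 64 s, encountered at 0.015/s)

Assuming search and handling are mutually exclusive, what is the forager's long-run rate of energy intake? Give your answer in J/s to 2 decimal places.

0.12 J/s

R = Σλ_iE_i / (1 + Σλ_ih_i)
Numerator: 0.0089×7.7 + 0.015×13 = 0.2635
Denominator: 1 + 0.0089×17 + 0.015×64 = 2.111
R = 0.2635/2.111 = 0.1248 J/s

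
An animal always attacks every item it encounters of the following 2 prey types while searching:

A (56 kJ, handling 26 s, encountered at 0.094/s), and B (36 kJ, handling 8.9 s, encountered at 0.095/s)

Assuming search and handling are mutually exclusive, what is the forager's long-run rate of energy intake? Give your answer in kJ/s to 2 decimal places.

2.02 kJ/s

R = Σλ_iE_i / (1 + Σλ_ih_i)
Numerator: 0.094×56 + 0.095×36 = 8.684
Denominator: 1 + 0.094×26 + 0.095×8.9 = 4.29
R = 8.684/4.29 = 2.024 kJ/s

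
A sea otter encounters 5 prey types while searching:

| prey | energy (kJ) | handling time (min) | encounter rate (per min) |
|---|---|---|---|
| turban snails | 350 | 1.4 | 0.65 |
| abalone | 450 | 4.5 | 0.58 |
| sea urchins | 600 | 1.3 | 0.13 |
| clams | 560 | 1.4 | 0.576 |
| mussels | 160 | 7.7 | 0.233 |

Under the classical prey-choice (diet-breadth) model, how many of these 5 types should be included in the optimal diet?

Rank by E/h (kJ/min): sea urchins 462, clams 400, turban snails 250, abalone 100, mussels 20.8. Include each in turn until the next type's E/h falls below the running intake rate.
Rate on top 1: 66.72. clams: 400 > 66.72 → include.
Rate on top 2: 202.8. turban snails: 250 > 202.8 → include.
Rate on top 3: 217.7. abalone: 100 < 217.7 → exclude; stop.
Optimal diet: sea urchins, clams, turban snails — 3 of 5 types.

3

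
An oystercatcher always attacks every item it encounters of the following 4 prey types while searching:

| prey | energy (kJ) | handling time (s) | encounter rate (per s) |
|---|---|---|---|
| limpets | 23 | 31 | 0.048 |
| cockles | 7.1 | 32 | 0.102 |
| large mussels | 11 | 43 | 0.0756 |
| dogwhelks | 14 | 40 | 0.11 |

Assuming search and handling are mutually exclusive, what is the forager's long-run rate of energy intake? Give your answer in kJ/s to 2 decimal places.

R = (0.048×23 + 0.102×7.1 + 0.0756×11 + 0.11×14) / (1 + 0.048×31 + 0.102×32 + 0.0756×43 + 0.11×40) = 4.2/13.4 = 0.3134 kJ/s.

0.31 kJ/s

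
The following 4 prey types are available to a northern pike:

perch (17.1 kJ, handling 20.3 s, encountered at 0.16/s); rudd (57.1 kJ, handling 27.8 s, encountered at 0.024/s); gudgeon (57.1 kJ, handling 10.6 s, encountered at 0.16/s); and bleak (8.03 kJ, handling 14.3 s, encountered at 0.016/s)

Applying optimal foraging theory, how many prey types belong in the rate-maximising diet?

Rank by E/h (kJ/s): gudgeon 5.39, rudd 2.05, perch 0.842, bleak 0.562. Include each in turn until the next type's E/h falls below the running intake rate.
Rate on top 1: 3.389. rudd: 2.05 < 3.389 → exclude; stop.
Optimal diet: gudgeon — 1 of 4 types.

1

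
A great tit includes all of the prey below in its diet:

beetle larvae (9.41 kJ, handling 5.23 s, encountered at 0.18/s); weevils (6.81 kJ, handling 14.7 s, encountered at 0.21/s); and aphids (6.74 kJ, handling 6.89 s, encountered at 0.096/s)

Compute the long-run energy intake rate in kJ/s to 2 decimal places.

R = (0.18×9.41 + 0.21×6.81 + 0.096×6.74) / (1 + 0.18×5.23 + 0.21×14.7 + 0.096×6.89) = 3.771/5.69 = 0.6627 kJ/s.

0.66 kJ/s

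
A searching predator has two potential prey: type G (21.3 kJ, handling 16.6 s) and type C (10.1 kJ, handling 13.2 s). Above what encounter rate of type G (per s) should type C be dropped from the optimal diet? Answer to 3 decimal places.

0.089 per s

At the threshold, the rate on type G alone equals the profitability of type C: λ·21.3/(1 + λ·16.6) = 10.1/13.2 = 0.7652.
Rearranging, λ(21.3 − 0.7652×16.6) = 0.7652, so λ = 0.7652/8.598 = 0.08899 per s.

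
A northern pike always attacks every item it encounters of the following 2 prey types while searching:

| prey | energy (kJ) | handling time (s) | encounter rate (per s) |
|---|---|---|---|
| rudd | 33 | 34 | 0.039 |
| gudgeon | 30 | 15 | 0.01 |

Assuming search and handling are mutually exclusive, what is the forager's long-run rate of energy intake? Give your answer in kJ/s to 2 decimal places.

Energy encountered per unit search time: 0.039×33 + 0.01×30 = 1.587 kJ/s.
Handling time per unit search time: 0.039×34 + 0.01×15 = 1.476.
Rate = 1.587/(1 + 1.476) = 0.641 kJ/s.

0.64 kJ/s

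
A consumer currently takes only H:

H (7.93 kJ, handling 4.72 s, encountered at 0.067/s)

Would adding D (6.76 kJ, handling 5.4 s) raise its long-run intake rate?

Yes

Intake rate on the current diet: R = (0.067×7.93) / (1 + 0.067×4.72) = 0.5313/1.316 = 0.4037 kJ/s.
D: E/h = 6.76/5.4 = 1.252 kJ/s.
Since 1.252 > R, including D increases the long-run rate.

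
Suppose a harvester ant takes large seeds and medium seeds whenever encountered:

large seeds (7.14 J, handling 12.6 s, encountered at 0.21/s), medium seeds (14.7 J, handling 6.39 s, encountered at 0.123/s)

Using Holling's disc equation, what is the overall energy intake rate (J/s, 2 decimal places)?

R = Σλ_iE_i / (1 + Σλ_ih_i)
Numerator: 0.21×7.14 + 0.123×14.7 = 3.307
Denominator: 1 + 0.21×12.6 + 0.123×6.39 = 4.432
R = 3.307/4.432 = 0.7463 J/s

0.75 J/s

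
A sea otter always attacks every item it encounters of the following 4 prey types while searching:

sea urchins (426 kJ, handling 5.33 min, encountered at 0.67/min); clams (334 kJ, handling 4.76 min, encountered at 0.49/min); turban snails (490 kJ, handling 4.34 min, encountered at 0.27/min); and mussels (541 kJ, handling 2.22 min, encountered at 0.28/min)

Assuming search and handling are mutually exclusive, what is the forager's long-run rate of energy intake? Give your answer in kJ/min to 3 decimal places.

84.267 kJ/min

R = Σλ_iE_i / (1 + Σλ_ih_i)
Numerator: 0.67×426 + 0.49×334 + 0.27×490 + 0.28×541 = 732.9
Denominator: 1 + 0.67×5.33 + 0.49×4.76 + 0.27×4.34 + 0.28×2.22 = 8.697
R = 732.9/8.697 = 84.27 kJ/min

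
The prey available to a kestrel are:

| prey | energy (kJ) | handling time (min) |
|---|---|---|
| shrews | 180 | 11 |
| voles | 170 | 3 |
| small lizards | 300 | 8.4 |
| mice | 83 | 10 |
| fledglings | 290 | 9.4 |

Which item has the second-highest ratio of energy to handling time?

Profitability E/h (kJ/min): shrews = 180/11 = 16.4, voles = 170/3 = 56.7, small lizards = 300/8.4 = 35.7, mice = 83/10 = 8.3, fledglings = 290/9.4 = 30.9.
Ranked: voles > small lizards > fledglings > shrews > mice.

small lizards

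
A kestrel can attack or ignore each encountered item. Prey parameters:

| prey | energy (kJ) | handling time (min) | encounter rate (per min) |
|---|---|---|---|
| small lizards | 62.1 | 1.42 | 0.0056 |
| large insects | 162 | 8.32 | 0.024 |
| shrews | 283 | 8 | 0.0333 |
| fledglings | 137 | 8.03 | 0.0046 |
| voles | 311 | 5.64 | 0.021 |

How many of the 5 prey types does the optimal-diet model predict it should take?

5

Rank by E/h (kJ/min): voles 55.1, small lizards 43.7, shrews 35.4, large insects 19.5, fledglings 17.1. Include each in turn until the next type's E/h falls below the running intake rate.
Rate on top 1: 5.839. small lizards: 43.7 > 5.839 → include.
Rate on top 2: 6.107. shrews: 35.4 > 6.107 → include.
Rate on top 3: 11.71. large insects: 19.5 > 11.71 → include.
Rate on top 4: 12.68. fledglings: 17.1 > 12.68 → include.
Optimal diet: voles, small lizards, shrews, large insects, fledglings — 5 of 5 types.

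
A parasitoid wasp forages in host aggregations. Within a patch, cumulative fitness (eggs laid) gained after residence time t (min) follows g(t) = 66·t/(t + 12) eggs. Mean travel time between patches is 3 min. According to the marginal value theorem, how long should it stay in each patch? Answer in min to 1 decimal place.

6.0 min

Maximise g(t)/(T+t): set derivative to zero → g'(t)(T+t) = g(t).
g'(t) = 66·12/(t + 12)². Setting 66·12/(t+12)² = 66t/[(t+12)(3+t)] gives 12(3+t) = t(t+12), so t² = 12×3 = 36.
t* = √36 = 6 min.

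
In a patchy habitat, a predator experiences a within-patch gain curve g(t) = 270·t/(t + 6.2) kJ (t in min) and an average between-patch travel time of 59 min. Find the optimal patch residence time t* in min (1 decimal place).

19.1 min

Maximise g(t)/(T+t): set derivative to zero → g'(t)(T+t) = g(t).
g'(t) = 270·6.2/(t + 6.2)². Setting 270·6.2/(t+6.2)² = 270t/[(t+6.2)(59+t)] gives 6.2(59+t) = t(t+6.2), so t² = 6.2×59 = 365.8.
t* = √365.8 = 19.13 min.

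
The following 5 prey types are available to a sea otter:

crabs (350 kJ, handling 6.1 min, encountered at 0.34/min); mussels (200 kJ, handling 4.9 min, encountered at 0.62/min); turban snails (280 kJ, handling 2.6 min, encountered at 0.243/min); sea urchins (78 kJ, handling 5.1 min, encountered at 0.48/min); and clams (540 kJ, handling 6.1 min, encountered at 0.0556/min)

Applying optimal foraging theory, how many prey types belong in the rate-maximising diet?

Rank by E/h (kJ/min): turban snails 108, clams 88.5, crabs 57.4, mussels 40.8, sea urchins 15.3. Include each in turn until the next type's E/h falls below the running intake rate.
Rate on top 1: 41.7. clams: 88.5 > 41.7 → include.
Rate on top 2: 49.75. crabs: 57.4 > 49.75 → include.
Rate on top 3: 53.66. mussels: 40.8 < 53.66 → exclude; stop.
Optimal diet: turban snails, clams, crabs — 3 of 5 types.

3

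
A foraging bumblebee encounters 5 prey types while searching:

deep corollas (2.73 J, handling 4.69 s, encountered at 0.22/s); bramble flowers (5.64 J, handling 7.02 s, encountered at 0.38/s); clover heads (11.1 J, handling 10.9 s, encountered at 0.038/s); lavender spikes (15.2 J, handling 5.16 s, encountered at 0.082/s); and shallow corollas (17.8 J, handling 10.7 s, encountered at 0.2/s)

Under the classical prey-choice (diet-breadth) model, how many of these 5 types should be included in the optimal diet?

Rank by E/h (J/s): lavender spikes 2.95, shallow corollas 1.66, clover heads 1.02, bramble flowers 0.803, deep corollas 0.582. Include each in turn until the next type's E/h falls below the running intake rate.
Rate on top 1: 0.8758. shallow corollas: 1.66 > 0.8758 → include.
Rate on top 2: 1.349. clover heads: 1.02 < 1.349 → exclude; stop.
Optimal diet: lavender spikes, shallow corollas — 2 of 5 types.

2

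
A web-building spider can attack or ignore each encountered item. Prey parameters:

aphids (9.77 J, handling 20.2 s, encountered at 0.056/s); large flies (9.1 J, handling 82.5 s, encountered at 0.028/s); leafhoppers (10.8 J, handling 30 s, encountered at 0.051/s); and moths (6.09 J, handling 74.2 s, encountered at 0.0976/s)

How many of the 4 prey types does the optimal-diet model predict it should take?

2

E/h in descending order: aphids 0.484, leafhoppers 0.36, large flies 0.11, moths 0.0821 J/s. The optimal diet is the largest prefix of this list for which every included type satisfies E_i/h_i > R on the types above it.
Rate on top 1: 0.2567. leafhoppers: 0.36 > 0.2567 → include.
Rate on top 2: 0.2999. large flies: 0.11 < 0.2999 → exclude; stop.
Optimal diet: aphids, leafhoppers — 2 of 4 types.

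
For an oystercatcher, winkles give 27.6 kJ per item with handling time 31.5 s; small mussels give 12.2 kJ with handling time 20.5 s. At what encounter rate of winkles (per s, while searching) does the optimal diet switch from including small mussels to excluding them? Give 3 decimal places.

The zero-one rule: include small mussels iff E₂/h₂ > λE₁/(1+λh₁). Equality gives the switch point.
λE₁h₂ = E₂ + λE₂h₁ ⇒ λ = E₂/(E₁h₂ − E₂h₁) = 12.2/(565.8 − 384.3) = 0.06722 per s.

0.067 per s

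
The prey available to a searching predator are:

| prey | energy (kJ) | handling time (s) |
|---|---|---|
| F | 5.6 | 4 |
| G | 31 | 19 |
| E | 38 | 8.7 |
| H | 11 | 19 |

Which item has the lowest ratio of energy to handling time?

Profitability E/h (kJ/s): F = 5.6/4 = 1.4, G = 31/19 = 1.63, E = 38/8.7 = 4.37, H = 11/19 = 0.579.
Ranked: E > G > F > H.

H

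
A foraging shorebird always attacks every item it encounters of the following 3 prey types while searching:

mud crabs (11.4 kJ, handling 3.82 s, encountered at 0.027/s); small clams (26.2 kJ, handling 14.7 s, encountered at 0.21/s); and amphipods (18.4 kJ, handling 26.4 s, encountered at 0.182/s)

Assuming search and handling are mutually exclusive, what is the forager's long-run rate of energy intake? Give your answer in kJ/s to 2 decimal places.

1.02 kJ/s

Energy encountered per unit search time: 0.027×11.4 + 0.21×26.2 + 0.182×18.4 = 9.159 kJ/s.
Handling time per unit search time: 0.027×3.82 + 0.21×14.7 + 0.182×26.4 = 7.995.
Rate = 9.159/(1 + 7.995) = 1.018 kJ/s.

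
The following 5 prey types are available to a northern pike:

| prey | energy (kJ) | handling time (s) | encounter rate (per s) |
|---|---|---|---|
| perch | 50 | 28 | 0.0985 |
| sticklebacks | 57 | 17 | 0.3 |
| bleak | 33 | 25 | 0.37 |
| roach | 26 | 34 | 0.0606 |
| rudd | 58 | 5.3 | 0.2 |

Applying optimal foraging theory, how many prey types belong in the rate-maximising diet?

Profitabilities (E/h, kJ/s): rudd 10.9, sticklebacks 3.35, perch 1.79, bleak 1.32, roach 0.765. Add prey in this order while the next type's profitability exceeds the intake rate on those already taken.
Rate on top 1: 5.631. sticklebacks: 3.35 < 5.631 → exclude; stop.
Optimal diet: rudd — 1 of 5 types.

1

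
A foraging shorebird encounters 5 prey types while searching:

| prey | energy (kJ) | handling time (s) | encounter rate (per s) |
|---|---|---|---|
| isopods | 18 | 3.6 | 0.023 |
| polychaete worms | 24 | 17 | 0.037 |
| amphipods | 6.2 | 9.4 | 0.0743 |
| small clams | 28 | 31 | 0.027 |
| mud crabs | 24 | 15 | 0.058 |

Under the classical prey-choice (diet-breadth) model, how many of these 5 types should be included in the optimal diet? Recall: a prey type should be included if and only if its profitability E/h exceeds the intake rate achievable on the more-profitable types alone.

3

Profitabilities (E/h, kJ/s): isopods 5, mud crabs 1.6, polychaete worms 1.41, small clams 0.903, amphipods 0.66. Add prey in this order while the next type's profitability exceeds the intake rate on those already taken.
Rate on top 1: 0.3823. mud crabs: 1.6 > 0.3823 → include.
Rate on top 2: 0.9248. polychaete worms: 1.41 > 0.9248 → include.
Rate on top 3: 1.043. small clams: 0.903 < 1.043 → exclude; stop.
Optimal diet: isopods, mud crabs, polychaete worms — 3 of 5 types.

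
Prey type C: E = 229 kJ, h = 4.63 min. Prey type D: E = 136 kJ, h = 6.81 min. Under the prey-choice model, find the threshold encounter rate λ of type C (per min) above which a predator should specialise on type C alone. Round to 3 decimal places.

Drop type D once their profitability E₂/h₂ falls below the rate achievable on type C alone: E₂/h₂ = λE₁/(1 + λh₁).
Solve for λ: λE₁h₂ = E₂(1 + λh₁) → λ(E₁h₂ − E₂h₁) = E₂ → λ = E₂/(E₁h₂ − E₂h₁).
λ = 136/(229×6.81 − 136×4.63) = 136/929.8 = 0.1463 per min.

0.146 per min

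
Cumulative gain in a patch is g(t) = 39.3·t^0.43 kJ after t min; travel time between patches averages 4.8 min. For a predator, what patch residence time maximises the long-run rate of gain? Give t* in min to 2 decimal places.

By the marginal value theorem, leave when the instantaneous gain rate g'(t) equals the habitat-wide average g(t)/(T + t).
g'(t) = 0.43·39.3·t^-0.57. Setting 0.43·39.3·t^-0.57 = 39.3·t^0.43/(4.8+t) gives 0.43(4.8+t) = t, so 0.57·t = 0.43×4.8.
t* = 0.43×4.8/0.57 = 3.621 min.

3.62 min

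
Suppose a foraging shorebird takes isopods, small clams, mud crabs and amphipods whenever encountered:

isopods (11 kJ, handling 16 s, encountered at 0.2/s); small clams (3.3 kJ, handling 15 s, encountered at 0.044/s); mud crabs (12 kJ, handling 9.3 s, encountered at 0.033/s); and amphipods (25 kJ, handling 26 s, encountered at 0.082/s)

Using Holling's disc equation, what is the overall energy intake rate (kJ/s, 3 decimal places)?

Energy encountered per unit search time: 0.2×11 + 0.044×3.3 + 0.033×12 + 0.082×25 = 4.791 kJ/s.
Handling time per unit search time: 0.2×16 + 0.044×15 + 0.033×9.3 + 0.082×26 = 6.299.
Rate = 4.791/(1 + 6.299) = 0.6564 kJ/s.

0.656 kJ/s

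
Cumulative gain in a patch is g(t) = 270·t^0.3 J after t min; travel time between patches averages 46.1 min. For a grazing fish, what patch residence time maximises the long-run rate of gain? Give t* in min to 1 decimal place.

Optimal t* satisfies g'(t*) = g(t*)/(T + t*).
g'(t) = 0.3·270·t^-0.7. Setting 0.3·270·t^-0.7 = 270·t^0.3/(46.1+t) gives 0.3(46.1+t) = t, so 0.70·t = 0.3×46.1.
t* = 0.3×46.1/0.70 = 19.76 min.

19.8 min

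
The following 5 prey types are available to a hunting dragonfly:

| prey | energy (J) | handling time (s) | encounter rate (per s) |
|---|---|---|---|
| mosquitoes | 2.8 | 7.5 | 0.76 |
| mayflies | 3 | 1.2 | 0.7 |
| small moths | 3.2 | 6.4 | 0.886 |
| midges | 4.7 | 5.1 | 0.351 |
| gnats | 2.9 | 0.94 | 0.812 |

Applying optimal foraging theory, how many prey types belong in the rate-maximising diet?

E/h in descending order: gnats 3.09, mayflies 2.5, midges 0.922, small moths 0.5, mosquitoes 0.373 J/s. The optimal diet is the largest prefix of this list for which every included type satisfies E_i/h_i > R on the types above it.
Rate on top 1: 1.335. mayflies: 2.5 > 1.335 → include.
Rate on top 2: 1.711. midges: 0.922 < 1.711 → exclude; stop.
Optimal diet: gnats, mayflies — 2 of 5 types.

2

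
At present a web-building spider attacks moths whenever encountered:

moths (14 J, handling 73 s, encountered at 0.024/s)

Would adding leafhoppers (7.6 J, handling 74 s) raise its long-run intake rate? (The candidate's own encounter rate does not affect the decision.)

No

On moths alone, R = ΣλE/(1+Σλh) = 0.336/2.752 = 0.1221 J/s.
Profitability of leafhoppers: 7.6/74 = 0.1027 J/s.
0.1027 < 0.1221, so adding leafhoppers would lower the average — exclude it.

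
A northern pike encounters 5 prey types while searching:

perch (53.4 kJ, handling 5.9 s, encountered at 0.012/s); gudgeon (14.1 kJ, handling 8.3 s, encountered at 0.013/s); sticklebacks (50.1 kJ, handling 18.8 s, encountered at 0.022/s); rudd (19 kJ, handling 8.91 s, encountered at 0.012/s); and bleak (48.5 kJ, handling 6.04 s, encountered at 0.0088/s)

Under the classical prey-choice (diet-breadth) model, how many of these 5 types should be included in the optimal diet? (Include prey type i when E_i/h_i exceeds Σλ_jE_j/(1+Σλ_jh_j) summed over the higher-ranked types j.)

5

Rank by E/h (kJ/s): perch 9.05, bleak 8.03, sticklebacks 2.66, rudd 2.13, gudgeon 1.7. Include each in turn until the next type's E/h falls below the running intake rate.
Rate on top 1: 0.5984. bleak: 8.03 > 0.5984 → include.
Rate on top 2: 0.9499. sticklebacks: 2.66 > 0.9499 → include.
Rate on top 3: 1.411. rudd: 2.13 > 1.411 → include.
Rate on top 4: 1.458. gudgeon: 1.7 > 1.458 → include.
Optimal diet: perch, bleak, sticklebacks, rudd, gudgeon — 5 of 5 types.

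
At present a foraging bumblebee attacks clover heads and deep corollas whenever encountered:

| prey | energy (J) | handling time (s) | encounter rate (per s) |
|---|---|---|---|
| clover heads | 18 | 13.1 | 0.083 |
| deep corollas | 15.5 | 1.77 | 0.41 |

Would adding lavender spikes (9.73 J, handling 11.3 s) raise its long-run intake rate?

No

On clover heads and deep corollas alone, R = ΣλE/(1+Σλh) = 7.849/2.813 = 2.79 J/s.
lavender spikes: E/h = 9.73/11.3 = 0.8611 J/s.
Since 0.8611 < R, time spent handling lavender spikes is better spent searching.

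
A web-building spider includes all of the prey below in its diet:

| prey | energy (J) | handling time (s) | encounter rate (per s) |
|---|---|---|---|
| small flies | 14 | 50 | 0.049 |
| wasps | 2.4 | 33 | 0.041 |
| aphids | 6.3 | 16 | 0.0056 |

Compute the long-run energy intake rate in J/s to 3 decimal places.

0.168 J/s

R = (0.049×14 + 0.041×2.4 + 0.0056×6.3) / (1 + 0.049×50 + 0.041×33 + 0.0056×16) = 0.8197/4.893 = 0.1675 J/s.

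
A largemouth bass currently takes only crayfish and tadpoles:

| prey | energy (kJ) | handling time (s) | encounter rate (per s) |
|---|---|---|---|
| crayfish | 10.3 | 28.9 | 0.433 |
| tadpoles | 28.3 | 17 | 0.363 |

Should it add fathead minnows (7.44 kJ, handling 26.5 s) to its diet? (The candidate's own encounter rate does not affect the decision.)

No

Intake rate on the current diet: R = (0.433×10.3 + 0.363×28.3) / (1 + 0.433×28.9 + 0.363×17) = 14.73/19.68 = 0.7484 kJ/s.
fathead minnows: E/h = 7.44/26.5 = 0.2808 kJ/s.
0.2808 < 0.7484, so adding fathead minnows would lower the average — exclude it.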